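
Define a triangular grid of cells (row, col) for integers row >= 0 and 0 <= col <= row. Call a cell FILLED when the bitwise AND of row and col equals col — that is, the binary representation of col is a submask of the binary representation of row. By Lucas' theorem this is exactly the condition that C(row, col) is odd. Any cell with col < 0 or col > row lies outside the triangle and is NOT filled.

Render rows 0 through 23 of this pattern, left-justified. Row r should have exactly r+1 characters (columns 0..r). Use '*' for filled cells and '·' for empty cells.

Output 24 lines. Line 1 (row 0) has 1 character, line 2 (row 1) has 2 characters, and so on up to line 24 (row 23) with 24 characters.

Answer: *
**
*·*
****
*···*
**··**
*·*·*·*
********
*·······*
**······**
*·*·····*·*
****····****
*···*···*···*
**··**··**··**
*·*·*·*·*·*·*·*
****************
*···············*
**··············**
*·*·············*·*
****············****
*···*···········*···*
**··**··········**··**
*·*·*·*·········*·*·*·*
********········********

Derivation:
r0=0: *
r1=1: **
r2=10: *·*
r3=11: ****
r4=100: *···*
r5=101: **··**
r6=110: *·*·*·*
r7=111: ********
r8=1000: *·······*
r9=1001: **······**
r10=1010: *·*·····*·*
r11=1011: ****····****
r12=1100: *···*···*···*
r13=1101: **··**··**··**
r14=1110: *·*·*·*·*·*·*·*
r15=1111: ****************
r16=10000: *···············*
r17=10001: **··············**
r18=10010: *·*·············*·*
r19=10011: ****············****
r20=10100: *···*···········*···*
r21=10101: **··**··········**··**
r22=10110: *·*·*·*·········*·*·*·*
r23=10111: ********········********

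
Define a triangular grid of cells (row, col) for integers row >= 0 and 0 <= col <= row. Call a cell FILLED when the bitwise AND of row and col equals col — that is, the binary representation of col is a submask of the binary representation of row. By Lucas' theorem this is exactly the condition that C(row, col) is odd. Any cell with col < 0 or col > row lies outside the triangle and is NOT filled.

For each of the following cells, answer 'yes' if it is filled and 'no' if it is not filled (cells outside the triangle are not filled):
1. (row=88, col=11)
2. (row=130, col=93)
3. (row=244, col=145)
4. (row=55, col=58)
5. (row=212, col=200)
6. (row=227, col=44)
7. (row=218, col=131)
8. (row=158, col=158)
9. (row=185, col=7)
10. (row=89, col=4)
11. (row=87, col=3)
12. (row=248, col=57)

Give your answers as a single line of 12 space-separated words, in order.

Answer: no no no no no no no yes no no yes no

Derivation:
(88,11): row=0b1011000, col=0b1011, row AND col = 0b1000 = 8; 8 != 11 -> empty
(130,93): row=0b10000010, col=0b1011101, row AND col = 0b0 = 0; 0 != 93 -> empty
(244,145): row=0b11110100, col=0b10010001, row AND col = 0b10010000 = 144; 144 != 145 -> empty
(55,58): col outside [0, 55] -> not filled
(212,200): row=0b11010100, col=0b11001000, row AND col = 0b11000000 = 192; 192 != 200 -> empty
(227,44): row=0b11100011, col=0b101100, row AND col = 0b100000 = 32; 32 != 44 -> empty
(218,131): row=0b11011010, col=0b10000011, row AND col = 0b10000010 = 130; 130 != 131 -> empty
(158,158): row=0b10011110, col=0b10011110, row AND col = 0b10011110 = 158; 158 == 158 -> filled
(185,7): row=0b10111001, col=0b111, row AND col = 0b1 = 1; 1 != 7 -> empty
(89,4): row=0b1011001, col=0b100, row AND col = 0b0 = 0; 0 != 4 -> empty
(87,3): row=0b1010111, col=0b11, row AND col = 0b11 = 3; 3 == 3 -> filled
(248,57): row=0b11111000, col=0b111001, row AND col = 0b111000 = 56; 56 != 57 -> empty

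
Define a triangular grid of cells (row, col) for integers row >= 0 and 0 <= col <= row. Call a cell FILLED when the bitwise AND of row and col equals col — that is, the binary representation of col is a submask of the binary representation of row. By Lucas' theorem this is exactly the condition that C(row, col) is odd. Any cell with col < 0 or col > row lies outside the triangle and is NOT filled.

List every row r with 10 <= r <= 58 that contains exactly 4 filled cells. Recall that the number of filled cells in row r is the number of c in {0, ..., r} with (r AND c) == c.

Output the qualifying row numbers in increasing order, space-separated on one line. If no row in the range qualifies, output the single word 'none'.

Row r has 2^popcount(r) filled cells, so we need popcount(r) = log2(4) = 2.
Scan r = 10..58 and keep those with exactly 2 one-bits:
r=10=1010 popcount=2 -> KEEP
r=11=1011 popcount=3 -> skip
r=12=1100 popcount=2 -> KEEP
r=13=1101 popcount=3 -> skip
r=14=1110 popcount=3 -> skip
r=15=1111 popcount=4 -> skip
r=16=10000 popcount=1 -> skip
r=17=10001 popcount=2 -> KEEP
r=18=10010 popcount=2 -> KEEP
r=19=10011 popcount=3 -> skip
r=20=10100 popcount=2 -> KEEP
r=21=10101 popcount=3 -> skip
r=22=10110 popcount=3 -> skip
r=23=10111 popcount=4 -> skip
r=24=11000 popcount=2 -> KEEP
r=25=11001 popcount=3 -> skip
r=26=11010 popcount=3 -> skip
r=27=11011 popcount=4 -> skip
r=28=11100 popcount=3 -> skip
r=29=11101 popcount=4 -> skip
r=30=11110 popcount=4 -> skip
r=31=11111 popcount=5 -> skip
r=32=100000 popcount=1 -> skip
r=33=100001 popcount=2 -> KEEP
r=34=100010 popcount=2 -> KEEP
r=35=100011 popcount=3 -> skip
r=36=100100 popcount=2 -> KEEP
r=37=100101 popcount=3 -> skip
r=38=100110 popcount=3 -> skip
r=39=100111 popcount=4 -> skip
r=40=101000 popcount=2 -> KEEP
r=41=101001 popcount=3 -> skip
r=42=101010 popcount=3 -> skip
r=43=101011 popcount=4 -> skip
r=44=101100 popcount=3 -> skip
r=45=101101 popcount=4 -> skip
r=46=101110 popcount=4 -> skip
r=47=101111 popcount=5 -> skip
r=48=110000 popcount=2 -> KEEP
r=49=110001 popcount=3 -> skip
r=50=110010 popcount=3 -> skip
r=51=110011 popcount=4 -> skip
r=52=110100 popcount=3 -> skip
r=53=110101 popcount=4 -> skip
r=54=110110 popcount=4 -> skip
r=55=110111 popcount=5 -> skip
r=56=111000 popcount=3 -> skip
r=57=111001 popcount=4 -> skip
r=58=111010 popcount=4 -> skip
Kept rows: 10 12 17 18 20 24 33 34 36 40 48

Answer: 10 12 17 18 20 24 33 34 36 40 48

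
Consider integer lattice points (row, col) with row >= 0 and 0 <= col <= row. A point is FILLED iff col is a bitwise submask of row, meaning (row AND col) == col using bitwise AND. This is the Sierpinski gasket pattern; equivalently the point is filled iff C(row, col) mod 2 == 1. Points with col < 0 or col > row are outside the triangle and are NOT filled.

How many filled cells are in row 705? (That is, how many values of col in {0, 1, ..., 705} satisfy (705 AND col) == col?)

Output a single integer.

705 in binary = 1011000001
popcount(705) = number of 1-bits in 1011000001 = 4
A col c satisfies (705 AND c) == c iff every set bit of c is also set in 705; each of the 4 set bits of 705 can independently be on or off in c.
count = 2^4 = 16

Answer: 16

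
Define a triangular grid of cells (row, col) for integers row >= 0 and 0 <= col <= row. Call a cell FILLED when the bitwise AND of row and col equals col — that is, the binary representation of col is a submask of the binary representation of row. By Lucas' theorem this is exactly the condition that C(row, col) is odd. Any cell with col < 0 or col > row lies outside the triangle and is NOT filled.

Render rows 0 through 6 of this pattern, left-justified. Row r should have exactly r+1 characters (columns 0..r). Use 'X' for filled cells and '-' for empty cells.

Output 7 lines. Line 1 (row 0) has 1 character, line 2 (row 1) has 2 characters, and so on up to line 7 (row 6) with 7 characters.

Answer: X
XX
X-X
XXXX
X---X
XX--XX
X-X-X-X

Derivation:
r0=0: X
r1=1: XX
r2=10: X-X
r3=11: XXXX
r4=100: X---X
r5=101: XX--XX
r6=110: X-X-X-X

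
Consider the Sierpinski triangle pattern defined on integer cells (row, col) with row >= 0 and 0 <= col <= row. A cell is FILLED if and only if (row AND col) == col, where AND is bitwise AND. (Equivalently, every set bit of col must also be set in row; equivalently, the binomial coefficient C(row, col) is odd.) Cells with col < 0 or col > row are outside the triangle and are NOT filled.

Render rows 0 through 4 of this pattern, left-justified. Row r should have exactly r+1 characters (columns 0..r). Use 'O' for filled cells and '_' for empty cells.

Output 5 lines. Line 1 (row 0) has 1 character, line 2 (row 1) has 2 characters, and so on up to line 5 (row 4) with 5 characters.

r0=0: O
r1=1: OO
r2=10: O_O
r3=11: OOOO
r4=100: O___O

Answer: O
OO
O_O
OOOO
O___O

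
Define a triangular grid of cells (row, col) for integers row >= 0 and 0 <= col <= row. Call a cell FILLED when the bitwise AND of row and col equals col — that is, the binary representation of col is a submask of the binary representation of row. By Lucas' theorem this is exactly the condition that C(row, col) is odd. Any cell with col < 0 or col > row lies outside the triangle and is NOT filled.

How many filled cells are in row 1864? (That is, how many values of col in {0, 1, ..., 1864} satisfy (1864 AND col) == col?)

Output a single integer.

1864 in binary = 11101001000
popcount(1864) = number of 1-bits in 11101001000 = 5
A col c satisfies (1864 AND c) == c iff every set bit of c is also set in 1864; each of the 5 set bits of 1864 can independently be on or off in c.
count = 2^5 = 32

Answer: 32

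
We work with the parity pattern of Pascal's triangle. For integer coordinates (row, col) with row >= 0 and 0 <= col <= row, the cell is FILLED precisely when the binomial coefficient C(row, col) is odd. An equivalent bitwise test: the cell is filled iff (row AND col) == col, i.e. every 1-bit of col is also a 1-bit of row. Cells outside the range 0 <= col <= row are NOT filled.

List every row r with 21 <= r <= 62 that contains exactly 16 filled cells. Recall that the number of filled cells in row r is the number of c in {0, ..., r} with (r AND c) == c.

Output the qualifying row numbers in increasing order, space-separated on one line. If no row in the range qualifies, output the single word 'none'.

Row r has 2^popcount(r) filled cells, so we need popcount(r) = log2(16) = 4.
Scan r = 21..62 and keep those with exactly 4 one-bits:
r=21=10101 popcount=3 -> skip
r=22=10110 popcount=3 -> skip
r=23=10111 popcount=4 -> KEEP
r=24=11000 popcount=2 -> skip
r=25=11001 popcount=3 -> skip
r=26=11010 popcount=3 -> skip
r=27=11011 popcount=4 -> KEEP
r=28=11100 popcount=3 -> skip
r=29=11101 popcount=4 -> KEEP
r=30=11110 popcount=4 -> KEEP
r=31=11111 popcount=5 -> skip
r=32=100000 popcount=1 -> skip
r=33=100001 popcount=2 -> skip
r=34=100010 popcount=2 -> skip
r=35=100011 popcount=3 -> skip
r=36=100100 popcount=2 -> skip
r=37=100101 popcount=3 -> skip
r=38=100110 popcount=3 -> skip
r=39=100111 popcount=4 -> KEEP
r=40=101000 popcount=2 -> skip
r=41=101001 popcount=3 -> skip
r=42=101010 popcount=3 -> skip
r=43=101011 popcount=4 -> KEEP
r=44=101100 popcount=3 -> skip
r=45=101101 popcount=4 -> KEEP
r=46=101110 popcount=4 -> KEEP
r=47=101111 popcount=5 -> skip
r=48=110000 popcount=2 -> skip
r=49=110001 popcount=3 -> skip
r=50=110010 popcount=3 -> skip
r=51=110011 popcount=4 -> KEEP
r=52=110100 popcount=3 -> skip
r=53=110101 popcount=4 -> KEEP
r=54=110110 popcount=4 -> KEEP
r=55=110111 popcount=5 -> skip
r=56=111000 popcount=3 -> skip
r=57=111001 popcount=4 -> KEEP
r=58=111010 popcount=4 -> KEEP
r=59=111011 popcount=5 -> skip
r=60=111100 popcount=4 -> KEEP
r=61=111101 popcount=5 -> skip
r=62=111110 popcount=5 -> skip
Kept rows: 23 27 29 30 39 43 45 46 51 53 54 57 58 60

Answer: 23 27 29 30 39 43 45 46 51 53 54 57 58 60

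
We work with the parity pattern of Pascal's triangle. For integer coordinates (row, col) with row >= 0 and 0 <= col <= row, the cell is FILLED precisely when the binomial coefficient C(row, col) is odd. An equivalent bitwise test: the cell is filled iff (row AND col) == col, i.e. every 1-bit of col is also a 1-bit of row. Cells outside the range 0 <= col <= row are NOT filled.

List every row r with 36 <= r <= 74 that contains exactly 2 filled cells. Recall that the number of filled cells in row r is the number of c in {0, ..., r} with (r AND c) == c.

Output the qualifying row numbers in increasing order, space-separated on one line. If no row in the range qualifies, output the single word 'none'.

Row r has 2^popcount(r) filled cells, so we need popcount(r) = log2(2) = 1.
Scan r = 36..74 and keep those with exactly 1 one-bits:
r=36=100100 popcount=2 -> skip
r=37=100101 popcount=3 -> skip
r=38=100110 popcount=3 -> skip
r=39=100111 popcount=4 -> skip
r=40=101000 popcount=2 -> skip
r=41=101001 popcount=3 -> skip
r=42=101010 popcount=3 -> skip
r=43=101011 popcount=4 -> skip
r=44=101100 popcount=3 -> skip
r=45=101101 popcount=4 -> skip
r=46=101110 popcount=4 -> skip
r=47=101111 popcount=5 -> skip
r=48=110000 popcount=2 -> skip
r=49=110001 popcount=3 -> skip
r=50=110010 popcount=3 -> skip
r=51=110011 popcount=4 -> skip
r=52=110100 popcount=3 -> skip
r=53=110101 popcount=4 -> skip
r=54=110110 popcount=4 -> skip
r=55=110111 popcount=5 -> skip
r=56=111000 popcount=3 -> skip
r=57=111001 popcount=4 -> skip
r=58=111010 popcount=4 -> skip
r=59=111011 popcount=5 -> skip
r=60=111100 popcount=4 -> skip
r=61=111101 popcount=5 -> skip
r=62=111110 popcount=5 -> skip
r=63=111111 popcount=6 -> skip
r=64=1000000 popcount=1 -> KEEP
r=65=1000001 popcount=2 -> skip
r=66=1000010 popcount=2 -> skip
r=67=1000011 popcount=3 -> skip
r=68=1000100 popcount=2 -> skip
r=69=1000101 popcount=3 -> skip
r=70=1000110 popcount=3 -> skip
r=71=1000111 popcount=4 -> skip
r=72=1001000 popcount=2 -> skip
r=73=1001001 popcount=3 -> skip
r=74=1001010 popcount=3 -> skip
Kept rows: 64

Answer: 64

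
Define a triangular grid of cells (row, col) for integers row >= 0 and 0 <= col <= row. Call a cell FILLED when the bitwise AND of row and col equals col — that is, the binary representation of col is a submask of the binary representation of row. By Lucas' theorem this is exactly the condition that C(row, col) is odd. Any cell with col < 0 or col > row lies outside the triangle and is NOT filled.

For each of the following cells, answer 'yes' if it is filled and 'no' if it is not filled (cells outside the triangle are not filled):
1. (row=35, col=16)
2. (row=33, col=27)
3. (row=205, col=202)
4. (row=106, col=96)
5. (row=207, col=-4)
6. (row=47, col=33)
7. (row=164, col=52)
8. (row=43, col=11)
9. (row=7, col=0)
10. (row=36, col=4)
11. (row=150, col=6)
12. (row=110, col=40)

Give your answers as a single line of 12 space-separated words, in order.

Answer: no no no yes no yes no yes yes yes yes yes

Derivation:
(35,16): row=0b100011, col=0b10000, row AND col = 0b0 = 0; 0 != 16 -> empty
(33,27): row=0b100001, col=0b11011, row AND col = 0b1 = 1; 1 != 27 -> empty
(205,202): row=0b11001101, col=0b11001010, row AND col = 0b11001000 = 200; 200 != 202 -> empty
(106,96): row=0b1101010, col=0b1100000, row AND col = 0b1100000 = 96; 96 == 96 -> filled
(207,-4): col outside [0, 207] -> not filled
(47,33): row=0b101111, col=0b100001, row AND col = 0b100001 = 33; 33 == 33 -> filled
(164,52): row=0b10100100, col=0b110100, row AND col = 0b100100 = 36; 36 != 52 -> empty
(43,11): row=0b101011, col=0b1011, row AND col = 0b1011 = 11; 11 == 11 -> filled
(7,0): row=0b111, col=0b0, row AND col = 0b0 = 0; 0 == 0 -> filled
(36,4): row=0b100100, col=0b100, row AND col = 0b100 = 4; 4 == 4 -> filled
(150,6): row=0b10010110, col=0b110, row AND col = 0b110 = 6; 6 == 6 -> filled
(110,40): row=0b1101110, col=0b101000, row AND col = 0b101000 = 40; 40 == 40 -> filled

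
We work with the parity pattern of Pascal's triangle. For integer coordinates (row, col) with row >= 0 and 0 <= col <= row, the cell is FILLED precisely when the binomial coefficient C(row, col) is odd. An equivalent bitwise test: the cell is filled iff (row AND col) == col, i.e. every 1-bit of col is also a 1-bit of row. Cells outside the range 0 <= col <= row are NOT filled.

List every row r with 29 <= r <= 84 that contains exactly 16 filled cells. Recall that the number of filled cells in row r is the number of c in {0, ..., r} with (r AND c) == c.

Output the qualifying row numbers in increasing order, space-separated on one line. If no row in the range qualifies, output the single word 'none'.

Row r has 2^popcount(r) filled cells, so we need popcount(r) = log2(16) = 4.
Scan r = 29..84 and keep those with exactly 4 one-bits:
r=29=11101 popcount=4 -> KEEP
r=30=11110 popcount=4 -> KEEP
r=31=11111 popcount=5 -> skip
r=32=100000 popcount=1 -> skip
r=33=100001 popcount=2 -> skip
r=34=100010 popcount=2 -> skip
r=35=100011 popcount=3 -> skip
r=36=100100 popcount=2 -> skip
r=37=100101 popcount=3 -> skip
r=38=100110 popcount=3 -> skip
r=39=100111 popcount=4 -> KEEP
r=40=101000 popcount=2 -> skip
r=41=101001 popcount=3 -> skip
r=42=101010 popcount=3 -> skip
r=43=101011 popcount=4 -> KEEP
r=44=101100 popcount=3 -> skip
r=45=101101 popcount=4 -> KEEP
r=46=101110 popcount=4 -> KEEP
r=47=101111 popcount=5 -> skip
r=48=110000 popcount=2 -> skip
r=49=110001 popcount=3 -> skip
r=50=110010 popcount=3 -> skip
r=51=110011 popcount=4 -> KEEP
r=52=110100 popcount=3 -> skip
r=53=110101 popcount=4 -> KEEP
r=54=110110 popcount=4 -> KEEP
r=55=110111 popcount=5 -> skip
r=56=111000 popcount=3 -> skip
r=57=111001 popcount=4 -> KEEP
r=58=111010 popcount=4 -> KEEP
r=59=111011 popcount=5 -> skip
r=60=111100 popcount=4 -> KEEP
r=61=111101 popcount=5 -> skip
r=62=111110 popcount=5 -> skip
r=63=111111 popcount=6 -> skip
r=64=1000000 popcount=1 -> skip
r=65=1000001 popcount=2 -> skip
r=66=1000010 popcount=2 -> skip
r=67=1000011 popcount=3 -> skip
r=68=1000100 popcount=2 -> skip
r=69=1000101 popcount=3 -> skip
r=70=1000110 popcount=3 -> skip
r=71=1000111 popcount=4 -> KEEP
r=72=1001000 popcount=2 -> skip
r=73=1001001 popcount=3 -> skip
r=74=1001010 popcount=3 -> skip
r=75=1001011 popcount=4 -> KEEP
r=76=1001100 popcount=3 -> skip
r=77=1001101 popcount=4 -> KEEP
r=78=1001110 popcount=4 -> KEEP
r=79=1001111 popcount=5 -> skip
r=80=1010000 popcount=2 -> skip
r=81=1010001 popcount=3 -> skip
r=82=1010010 popcount=3 -> skip
r=83=1010011 popcount=4 -> KEEP
r=84=1010100 popcount=3 -> skip
Kept rows: 29 30 39 43 45 46 51 53 54 57 58 60 71 75 77 78 83

Answer: 29 30 39 43 45 46 51 53 54 57 58 60 71 75 77 78 83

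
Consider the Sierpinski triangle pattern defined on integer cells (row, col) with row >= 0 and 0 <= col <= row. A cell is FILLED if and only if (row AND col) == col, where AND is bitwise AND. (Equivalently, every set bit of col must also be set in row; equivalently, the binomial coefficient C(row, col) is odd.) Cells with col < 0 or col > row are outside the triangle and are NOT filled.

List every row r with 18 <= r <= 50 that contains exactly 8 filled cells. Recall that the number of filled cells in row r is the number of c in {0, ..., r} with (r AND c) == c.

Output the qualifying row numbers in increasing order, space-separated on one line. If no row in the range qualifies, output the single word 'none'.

Row r has 2^popcount(r) filled cells, so we need popcount(r) = log2(8) = 3.
Scan r = 18..50 and keep those with exactly 3 one-bits:
r=18=10010 popcount=2 -> skip
r=19=10011 popcount=3 -> KEEP
r=20=10100 popcount=2 -> skip
r=21=10101 popcount=3 -> KEEP
r=22=10110 popcount=3 -> KEEP
r=23=10111 popcount=4 -> skip
r=24=11000 popcount=2 -> skip
r=25=11001 popcount=3 -> KEEP
r=26=11010 popcount=3 -> KEEP
r=27=11011 popcount=4 -> skip
r=28=11100 popcount=3 -> KEEP
r=29=11101 popcount=4 -> skip
r=30=11110 popcount=4 -> skip
r=31=11111 popcount=5 -> skip
r=32=100000 popcount=1 -> skip
r=33=100001 popcount=2 -> skip
r=34=100010 popcount=2 -> skip
r=35=100011 popcount=3 -> KEEP
r=36=100100 popcount=2 -> skip
r=37=100101 popcount=3 -> KEEP
r=38=100110 popcount=3 -> KEEP
r=39=100111 popcount=4 -> skip
r=40=101000 popcount=2 -> skip
r=41=101001 popcount=3 -> KEEP
r=42=101010 popcount=3 -> KEEP
r=43=101011 popcount=4 -> skip
r=44=101100 popcount=3 -> KEEP
r=45=101101 popcount=4 -> skip
r=46=101110 popcount=4 -> skip
r=47=101111 popcount=5 -> skip
r=48=110000 popcount=2 -> skip
r=49=110001 popcount=3 -> KEEP
r=50=110010 popcount=3 -> KEEP
Kept rows: 19 21 22 25 26 28 35 37 38 41 42 44 49 50

Answer: 19 21 22 25 26 28 35 37 38 41 42 44 49 50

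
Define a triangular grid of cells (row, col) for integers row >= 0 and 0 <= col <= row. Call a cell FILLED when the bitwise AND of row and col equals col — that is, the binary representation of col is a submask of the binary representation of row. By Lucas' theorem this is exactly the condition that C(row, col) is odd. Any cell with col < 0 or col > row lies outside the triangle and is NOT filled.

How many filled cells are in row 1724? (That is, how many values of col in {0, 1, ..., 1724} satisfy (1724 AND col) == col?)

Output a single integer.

1724 in binary = 11010111100
popcount(1724) = number of 1-bits in 11010111100 = 7
A col c satisfies (1724 AND c) == c iff every set bit of c is also set in 1724; each of the 7 set bits of 1724 can independently be on or off in c.
count = 2^7 = 128

Answer: 128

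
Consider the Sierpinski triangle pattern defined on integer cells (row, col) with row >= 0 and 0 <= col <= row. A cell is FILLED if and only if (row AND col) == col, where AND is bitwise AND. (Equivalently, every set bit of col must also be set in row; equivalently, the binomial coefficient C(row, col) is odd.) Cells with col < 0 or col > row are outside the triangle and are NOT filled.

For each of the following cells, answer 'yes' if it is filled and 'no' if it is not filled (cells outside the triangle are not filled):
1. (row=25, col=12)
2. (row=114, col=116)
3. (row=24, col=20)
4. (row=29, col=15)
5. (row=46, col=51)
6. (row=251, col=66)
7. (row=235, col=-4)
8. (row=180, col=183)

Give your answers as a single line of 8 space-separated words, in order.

(25,12): row=0b11001, col=0b1100, row AND col = 0b1000 = 8; 8 != 12 -> empty
(114,116): col outside [0, 114] -> not filled
(24,20): row=0b11000, col=0b10100, row AND col = 0b10000 = 16; 16 != 20 -> empty
(29,15): row=0b11101, col=0b1111, row AND col = 0b1101 = 13; 13 != 15 -> empty
(46,51): col outside [0, 46] -> not filled
(251,66): row=0b11111011, col=0b1000010, row AND col = 0b1000010 = 66; 66 == 66 -> filled
(235,-4): col outside [0, 235] -> not filled
(180,183): col outside [0, 180] -> not filled

Answer: no no no no no yes no no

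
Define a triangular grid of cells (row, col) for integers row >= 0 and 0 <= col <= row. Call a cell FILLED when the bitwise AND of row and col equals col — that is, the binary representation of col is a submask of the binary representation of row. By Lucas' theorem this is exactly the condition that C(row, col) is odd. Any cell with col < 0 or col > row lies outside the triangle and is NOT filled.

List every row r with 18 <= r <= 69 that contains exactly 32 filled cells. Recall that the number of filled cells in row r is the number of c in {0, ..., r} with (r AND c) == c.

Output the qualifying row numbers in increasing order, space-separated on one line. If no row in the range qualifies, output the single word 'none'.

Row r has 2^popcount(r) filled cells, so we need popcount(r) = log2(32) = 5.
Scan r = 18..69 and keep those with exactly 5 one-bits:
r=18=10010 popcount=2 -> skip
r=19=10011 popcount=3 -> skip
r=20=10100 popcount=2 -> skip
r=21=10101 popcount=3 -> skip
r=22=10110 popcount=3 -> skip
r=23=10111 popcount=4 -> skip
r=24=11000 popcount=2 -> skip
r=25=11001 popcount=3 -> skip
r=26=11010 popcount=3 -> skip
r=27=11011 popcount=4 -> skip
r=28=11100 popcount=3 -> skip
r=29=11101 popcount=4 -> skip
r=30=11110 popcount=4 -> skip
r=31=11111 popcount=5 -> KEEP
r=32=100000 popcount=1 -> skip
r=33=100001 popcount=2 -> skip
r=34=100010 popcount=2 -> skip
r=35=100011 popcount=3 -> skip
r=36=100100 popcount=2 -> skip
r=37=100101 popcount=3 -> skip
r=38=100110 popcount=3 -> skip
r=39=100111 popcount=4 -> skip
r=40=101000 popcount=2 -> skip
r=41=101001 popcount=3 -> skip
r=42=101010 popcount=3 -> skip
r=43=101011 popcount=4 -> skip
r=44=101100 popcount=3 -> skip
r=45=101101 popcount=4 -> skip
r=46=101110 popcount=4 -> skip
r=47=101111 popcount=5 -> KEEP
r=48=110000 popcount=2 -> skip
r=49=110001 popcount=3 -> skip
r=50=110010 popcount=3 -> skip
r=51=110011 popcount=4 -> skip
r=52=110100 popcount=3 -> skip
r=53=110101 popcount=4 -> skip
r=54=110110 popcount=4 -> skip
r=55=110111 popcount=5 -> KEEP
r=56=111000 popcount=3 -> skip
r=57=111001 popcount=4 -> skip
r=58=111010 popcount=4 -> skip
r=59=111011 popcount=5 -> KEEP
r=60=111100 popcount=4 -> skip
r=61=111101 popcount=5 -> KEEP
r=62=111110 popcount=5 -> KEEP
r=63=111111 popcount=6 -> skip
r=64=1000000 popcount=1 -> skip
r=65=1000001 popcount=2 -> skip
r=66=1000010 popcount=2 -> skip
r=67=1000011 popcount=3 -> skip
r=68=1000100 popcount=2 -> skip
r=69=1000101 popcount=3 -> skip
Kept rows: 31 47 55 59 61 62

Answer: 31 47 55 59 61 62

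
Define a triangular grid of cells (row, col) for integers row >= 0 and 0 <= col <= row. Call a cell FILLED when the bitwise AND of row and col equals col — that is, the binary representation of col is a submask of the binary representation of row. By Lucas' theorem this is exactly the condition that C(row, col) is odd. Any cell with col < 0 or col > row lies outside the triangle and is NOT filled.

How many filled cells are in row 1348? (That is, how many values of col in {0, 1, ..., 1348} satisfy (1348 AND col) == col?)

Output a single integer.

1348 in binary = 10101000100
popcount(1348) = number of 1-bits in 10101000100 = 4
A col c satisfies (1348 AND c) == c iff every set bit of c is also set in 1348; each of the 4 set bits of 1348 can independently be on or off in c.
count = 2^4 = 16

Answer: 16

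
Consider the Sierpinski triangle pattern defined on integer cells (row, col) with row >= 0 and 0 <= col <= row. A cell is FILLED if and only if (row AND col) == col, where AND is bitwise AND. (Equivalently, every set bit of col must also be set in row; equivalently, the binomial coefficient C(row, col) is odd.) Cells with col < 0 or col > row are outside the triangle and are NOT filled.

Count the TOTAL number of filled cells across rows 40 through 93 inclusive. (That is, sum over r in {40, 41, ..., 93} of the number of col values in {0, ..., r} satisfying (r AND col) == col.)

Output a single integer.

Answer: 822

Derivation:
r40=101000 pc2: +4 =4
r41=101001 pc3: +8 =12
r42=101010 pc3: +8 =20
r43=101011 pc4: +16 =36
r44=101100 pc3: +8 =44
r45=101101 pc4: +16 =60
r46=101110 pc4: +16 =76
r47=101111 pc5: +32 =108
r48=110000 pc2: +4 =112
r49=110001 pc3: +8 =120
r50=110010 pc3: +8 =128
r51=110011 pc4: +16 =144
r52=110100 pc3: +8 =152
r53=110101 pc4: +16 =168
r54=110110 pc4: +16 =184
r55=110111 pc5: +32 =216
r56=111000 pc3: +8 =224
r57=111001 pc4: +16 =240
r58=111010 pc4: +16 =256
r59=111011 pc5: +32 =288
r60=111100 pc4: +16 =304
r61=111101 pc5: +32 =336
r62=111110 pc5: +32 =368
r63=111111 pc6: +64 =432
r64=1000000 pc1: +2 =434
r65=1000001 pc2: +4 =438
r66=1000010 pc2: +4 =442
r67=1000011 pc3: +8 =450
r68=1000100 pc2: +4 =454
r69=1000101 pc3: +8 =462
r70=1000110 pc3: +8 =470
r71=1000111 pc4: +16 =486
r72=1001000 pc2: +4 =490
r73=1001001 pc3: +8 =498
r74=1001010 pc3: +8 =506
r75=1001011 pc4: +16 =522
r76=1001100 pc3: +8 =530
r77=1001101 pc4: +16 =546
r78=1001110 pc4: +16 =562
r79=1001111 pc5: +32 =594
r80=1010000 pc2: +4 =598
r81=1010001 pc3: +8 =606
r82=1010010 pc3: +8 =614
r83=1010011 pc4: +16 =630
r84=1010100 pc3: +8 =638
r85=1010101 pc4: +16 =654
r86=1010110 pc4: +16 =670
r87=1010111 pc5: +32 =702
r88=1011000 pc3: +8 =710
r89=1011001 pc4: +16 =726
r90=1011010 pc4: +16 =742
r91=1011011 pc5: +32 =774
r92=1011100 pc4: +16 =790
r93=1011101 pc5: +32 =822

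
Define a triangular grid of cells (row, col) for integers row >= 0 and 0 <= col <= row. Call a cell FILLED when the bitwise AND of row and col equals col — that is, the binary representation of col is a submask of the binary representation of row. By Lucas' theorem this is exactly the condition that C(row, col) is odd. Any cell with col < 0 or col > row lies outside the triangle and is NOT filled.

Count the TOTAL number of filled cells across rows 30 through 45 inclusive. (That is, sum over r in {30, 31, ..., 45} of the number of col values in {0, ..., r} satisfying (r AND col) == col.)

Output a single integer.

r30=11110 pc4: +16 =16
r31=11111 pc5: +32 =48
r32=100000 pc1: +2 =50
r33=100001 pc2: +4 =54
r34=100010 pc2: +4 =58
r35=100011 pc3: +8 =66
r36=100100 pc2: +4 =70
r37=100101 pc3: +8 =78
r38=100110 pc3: +8 =86
r39=100111 pc4: +16 =102
r40=101000 pc2: +4 =106
r41=101001 pc3: +8 =114
r42=101010 pc3: +8 =122
r43=101011 pc4: +16 =138
r44=101100 pc3: +8 =146
r45=101101 pc4: +16 =162

Answer: 162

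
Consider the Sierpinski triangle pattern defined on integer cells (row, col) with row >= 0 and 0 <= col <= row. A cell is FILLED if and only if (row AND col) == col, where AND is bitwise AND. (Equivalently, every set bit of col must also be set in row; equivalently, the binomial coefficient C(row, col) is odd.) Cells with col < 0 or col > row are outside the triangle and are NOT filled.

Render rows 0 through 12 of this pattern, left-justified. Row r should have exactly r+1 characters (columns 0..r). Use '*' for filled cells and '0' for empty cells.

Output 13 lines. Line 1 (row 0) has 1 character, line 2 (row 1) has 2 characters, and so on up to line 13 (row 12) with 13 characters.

r0=0: *
r1=1: **
r2=10: *0*
r3=11: ****
r4=100: *000*
r5=101: **00**
r6=110: *0*0*0*
r7=111: ********
r8=1000: *0000000*
r9=1001: **000000**
r10=1010: *0*00000*0*
r11=1011: ****0000****
r12=1100: *000*000*000*

Answer: *
**
*0*
****
*000*
**00**
*0*0*0*
********
*0000000*
**000000**
*0*00000*0*
****0000****
*000*000*000*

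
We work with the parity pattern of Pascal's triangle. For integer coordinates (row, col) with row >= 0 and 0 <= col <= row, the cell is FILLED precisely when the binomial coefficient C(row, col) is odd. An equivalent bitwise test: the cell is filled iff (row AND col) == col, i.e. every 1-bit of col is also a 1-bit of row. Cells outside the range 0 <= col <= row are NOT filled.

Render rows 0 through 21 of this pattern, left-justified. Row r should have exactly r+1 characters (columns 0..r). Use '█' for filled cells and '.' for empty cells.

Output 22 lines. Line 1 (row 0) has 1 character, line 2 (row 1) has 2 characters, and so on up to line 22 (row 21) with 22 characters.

r0=0: █
r1=1: ██
r2=10: █.█
r3=11: ████
r4=100: █...█
r5=101: ██..██
r6=110: █.█.█.█
r7=111: ████████
r8=1000: █.......█
r9=1001: ██......██
r10=1010: █.█.....█.█
r11=1011: ████....████
r12=1100: █...█...█...█
r13=1101: ██..██..██..██
r14=1110: █.█.█.█.█.█.█.█
r15=1111: ████████████████
r16=10000: █...............█
r17=10001: ██..............██
r18=10010: █.█.............█.█
r19=10011: ████............████
r20=10100: █...█...........█...█
r21=10101: ██..██..........██..██

Answer: █
██
█.█
████
█...█
██..██
█.█.█.█
████████
█.......█
██......██
█.█.....█.█
████....████
█...█...█...█
██..██..██..██
█.█.█.█.█.█.█.█
████████████████
█...............█
██..............██
█.█.............█.█
████............████
█...█...........█...█
██..██..........██..██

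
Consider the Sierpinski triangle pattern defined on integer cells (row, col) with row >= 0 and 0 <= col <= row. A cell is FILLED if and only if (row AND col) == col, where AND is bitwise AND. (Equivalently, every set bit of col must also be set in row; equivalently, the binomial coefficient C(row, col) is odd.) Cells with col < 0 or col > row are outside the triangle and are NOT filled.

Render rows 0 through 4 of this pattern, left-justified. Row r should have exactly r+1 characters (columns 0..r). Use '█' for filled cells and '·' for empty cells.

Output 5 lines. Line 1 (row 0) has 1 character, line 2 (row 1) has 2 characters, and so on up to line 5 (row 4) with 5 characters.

Answer: █
██
█·█
████
█···█

Derivation:
r0=0: █
r1=1: ██
r2=10: █·█
r3=11: ████
r4=100: █···█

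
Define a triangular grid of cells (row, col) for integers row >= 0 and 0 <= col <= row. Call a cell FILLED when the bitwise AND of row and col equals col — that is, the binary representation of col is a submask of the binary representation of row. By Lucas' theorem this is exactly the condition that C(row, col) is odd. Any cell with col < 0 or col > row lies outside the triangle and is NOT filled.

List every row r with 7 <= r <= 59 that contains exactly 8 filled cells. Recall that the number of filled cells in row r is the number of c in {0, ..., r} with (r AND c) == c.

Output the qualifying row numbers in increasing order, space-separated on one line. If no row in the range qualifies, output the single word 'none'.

Row r has 2^popcount(r) filled cells, so we need popcount(r) = log2(8) = 3.
Scan r = 7..59 and keep those with exactly 3 one-bits:
r=7=111 popcount=3 -> KEEP
r=8=1000 popcount=1 -> skip
r=9=1001 popcount=2 -> skip
r=10=1010 popcount=2 -> skip
r=11=1011 popcount=3 -> KEEP
r=12=1100 popcount=2 -> skip
r=13=1101 popcount=3 -> KEEP
r=14=1110 popcount=3 -> KEEP
r=15=1111 popcount=4 -> skip
r=16=10000 popcount=1 -> skip
r=17=10001 popcount=2 -> skip
r=18=10010 popcount=2 -> skip
r=19=10011 popcount=3 -> KEEP
r=20=10100 popcount=2 -> skip
r=21=10101 popcount=3 -> KEEP
r=22=10110 popcount=3 -> KEEP
r=23=10111 popcount=4 -> skip
r=24=11000 popcount=2 -> skip
r=25=11001 popcount=3 -> KEEP
r=26=11010 popcount=3 -> KEEP
r=27=11011 popcount=4 -> skip
r=28=11100 popcount=3 -> KEEP
r=29=11101 popcount=4 -> skip
r=30=11110 popcount=4 -> skip
r=31=11111 popcount=5 -> skip
r=32=100000 popcount=1 -> skip
r=33=100001 popcount=2 -> skip
r=34=100010 popcount=2 -> skip
r=35=100011 popcount=3 -> KEEP
r=36=100100 popcount=2 -> skip
r=37=100101 popcount=3 -> KEEP
r=38=100110 popcount=3 -> KEEP
r=39=100111 popcount=4 -> skip
r=40=101000 popcount=2 -> skip
r=41=101001 popcount=3 -> KEEP
r=42=101010 popcount=3 -> KEEP
r=43=101011 popcount=4 -> skip
r=44=101100 popcount=3 -> KEEP
r=45=101101 popcount=4 -> skip
r=46=101110 popcount=4 -> skip
r=47=101111 popcount=5 -> skip
r=48=110000 popcount=2 -> skip
r=49=110001 popcount=3 -> KEEP
r=50=110010 popcount=3 -> KEEP
r=51=110011 popcount=4 -> skip
r=52=110100 popcount=3 -> KEEP
r=53=110101 popcount=4 -> skip
r=54=110110 popcount=4 -> skip
r=55=110111 popcount=5 -> skip
r=56=111000 popcount=3 -> KEEP
r=57=111001 popcount=4 -> skip
r=58=111010 popcount=4 -> skip
r=59=111011 popcount=5 -> skip
Kept rows: 7 11 13 14 19 21 22 25 26 28 35 37 38 41 42 44 49 50 52 56

Answer: 7 11 13 14 19 21 22 25 26 28 35 37 38 41 42 44 49 50 52 56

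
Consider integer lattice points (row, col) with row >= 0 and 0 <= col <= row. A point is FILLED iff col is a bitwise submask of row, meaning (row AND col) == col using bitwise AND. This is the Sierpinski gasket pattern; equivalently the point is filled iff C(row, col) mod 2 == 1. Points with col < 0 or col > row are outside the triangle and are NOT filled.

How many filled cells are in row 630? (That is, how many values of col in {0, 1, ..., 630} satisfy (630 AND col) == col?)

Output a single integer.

630 in binary = 1001110110
popcount(630) = number of 1-bits in 1001110110 = 6
A col c satisfies (630 AND c) == c iff every set bit of c is also set in 630; each of the 6 set bits of 630 can independently be on or off in c.
count = 2^6 = 64

Answer: 64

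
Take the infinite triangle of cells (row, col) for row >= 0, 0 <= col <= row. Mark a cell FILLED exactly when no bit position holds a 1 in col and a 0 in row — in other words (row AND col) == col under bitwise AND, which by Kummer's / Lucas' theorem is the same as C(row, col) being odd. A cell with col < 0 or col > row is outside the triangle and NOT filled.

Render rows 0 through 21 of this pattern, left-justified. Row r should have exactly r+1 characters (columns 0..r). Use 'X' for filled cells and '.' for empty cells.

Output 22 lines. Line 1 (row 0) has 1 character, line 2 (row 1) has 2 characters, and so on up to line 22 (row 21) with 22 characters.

Answer: X
XX
X.X
XXXX
X...X
XX..XX
X.X.X.X
XXXXXXXX
X.......X
XX......XX
X.X.....X.X
XXXX....XXXX
X...X...X...X
XX..XX..XX..XX
X.X.X.X.X.X.X.X
XXXXXXXXXXXXXXXX
X...............X
XX..............XX
X.X.............X.X
XXXX............XXXX
X...X...........X...X
XX..XX..........XX..XX

Derivation:
r0=0: X
r1=1: XX
r2=10: X.X
r3=11: XXXX
r4=100: X...X
r5=101: XX..XX
r6=110: X.X.X.X
r7=111: XXXXXXXX
r8=1000: X.......X
r9=1001: XX......XX
r10=1010: X.X.....X.X
r11=1011: XXXX....XXXX
r12=1100: X...X...X...X
r13=1101: XX..XX..XX..XX
r14=1110: X.X.X.X.X.X.X.X
r15=1111: XXXXXXXXXXXXXXXX
r16=10000: X...............X
r17=10001: XX..............XX
r18=10010: X.X.............X.X
r19=10011: XXXX............XXXX
r20=10100: X...X...........X...X
r21=10101: XX..XX..........XX..XX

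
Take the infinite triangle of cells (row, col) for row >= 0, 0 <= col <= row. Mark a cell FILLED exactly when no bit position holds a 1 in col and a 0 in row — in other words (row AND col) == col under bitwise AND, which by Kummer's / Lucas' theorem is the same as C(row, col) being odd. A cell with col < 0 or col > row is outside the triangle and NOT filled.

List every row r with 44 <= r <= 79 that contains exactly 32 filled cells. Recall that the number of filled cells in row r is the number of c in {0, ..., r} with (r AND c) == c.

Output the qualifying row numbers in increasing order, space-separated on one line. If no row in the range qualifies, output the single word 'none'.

Row r has 2^popcount(r) filled cells, so we need popcount(r) = log2(32) = 5.
Scan r = 44..79 and keep those with exactly 5 one-bits:
r=44=101100 popcount=3 -> skip
r=45=101101 popcount=4 -> skip
r=46=101110 popcount=4 -> skip
r=47=101111 popcount=5 -> KEEP
r=48=110000 popcount=2 -> skip
r=49=110001 popcount=3 -> skip
r=50=110010 popcount=3 -> skip
r=51=110011 popcount=4 -> skip
r=52=110100 popcount=3 -> skip
r=53=110101 popcount=4 -> skip
r=54=110110 popcount=4 -> skip
r=55=110111 popcount=5 -> KEEP
r=56=111000 popcount=3 -> skip
r=57=111001 popcount=4 -> skip
r=58=111010 popcount=4 -> skip
r=59=111011 popcount=5 -> KEEP
r=60=111100 popcount=4 -> skip
r=61=111101 popcount=5 -> KEEP
r=62=111110 popcount=5 -> KEEP
r=63=111111 popcount=6 -> skip
r=64=1000000 popcount=1 -> skip
r=65=1000001 popcount=2 -> skip
r=66=1000010 popcount=2 -> skip
r=67=1000011 popcount=3 -> skip
r=68=1000100 popcount=2 -> skip
r=69=1000101 popcount=3 -> skip
r=70=1000110 popcount=3 -> skip
r=71=1000111 popcount=4 -> skip
r=72=1001000 popcount=2 -> skip
r=73=1001001 popcount=3 -> skip
r=74=1001010 popcount=3 -> skip
r=75=1001011 popcount=4 -> skip
r=76=1001100 popcount=3 -> skip
r=77=1001101 popcount=4 -> skip
r=78=1001110 popcount=4 -> skip
r=79=1001111 popcount=5 -> KEEP
Kept rows: 47 55 59 61 62 79

Answer: 47 55 59 61 62 79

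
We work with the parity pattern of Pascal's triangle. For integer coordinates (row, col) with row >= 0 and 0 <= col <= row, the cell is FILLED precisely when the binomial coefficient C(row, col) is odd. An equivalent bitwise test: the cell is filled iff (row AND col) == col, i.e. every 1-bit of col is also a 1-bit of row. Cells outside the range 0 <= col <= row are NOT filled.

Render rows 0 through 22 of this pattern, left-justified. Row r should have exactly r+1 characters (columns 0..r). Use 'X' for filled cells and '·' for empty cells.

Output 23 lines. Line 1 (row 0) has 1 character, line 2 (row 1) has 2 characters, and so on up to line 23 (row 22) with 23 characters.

Answer: X
XX
X·X
XXXX
X···X
XX··XX
X·X·X·X
XXXXXXXX
X·······X
XX······XX
X·X·····X·X
XXXX····XXXX
X···X···X···X
XX··XX··XX··XX
X·X·X·X·X·X·X·X
XXXXXXXXXXXXXXXX
X···············X
XX··············XX
X·X·············X·X
XXXX············XXXX
X···X···········X···X
XX··XX··········XX··XX
X·X·X·X·········X·X·X·X

Derivation:
r0=0: X
r1=1: XX
r2=10: X·X
r3=11: XXXX
r4=100: X···X
r5=101: XX··XX
r6=110: X·X·X·X
r7=111: XXXXXXXX
r8=1000: X·······X
r9=1001: XX······XX
r10=1010: X·X·····X·X
r11=1011: XXXX····XXXX
r12=1100: X···X···X···X
r13=1101: XX··XX··XX··XX
r14=1110: X·X·X·X·X·X·X·X
r15=1111: XXXXXXXXXXXXXXXX
r16=10000: X···············X
r17=10001: XX··············XX
r18=10010: X·X·············X·X
r19=10011: XXXX············XXXX
r20=10100: X···X···········X···X
r21=10101: XX··XX··········XX··XX
r22=10110: X·X·X·X·········X·X·X·X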